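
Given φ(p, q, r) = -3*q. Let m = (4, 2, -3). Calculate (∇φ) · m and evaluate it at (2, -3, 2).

-6

∂φ/∂p = 0
∂φ/∂q = -3
∂φ/∂r = 0
∇φ at (2, -3, 2) = (0, -3, 0)
∇φ · m = (0)(4) + (-3)(2) + (0)(-3) = -6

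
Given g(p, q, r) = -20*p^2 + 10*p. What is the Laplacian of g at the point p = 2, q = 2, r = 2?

∂²g/∂p² = -40
∂²g/∂q² = 0
∂²g/∂r² = 0
∇²g = -40
At (2, 2, 2): -40.

-40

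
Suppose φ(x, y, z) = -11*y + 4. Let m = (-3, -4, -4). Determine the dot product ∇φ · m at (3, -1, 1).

∂φ/∂x = 0
∂φ/∂y = -11
∂φ/∂z = 0
∇φ at (3, -1, 1) = (0, -11, 0)
∇φ · m = (0)(-3) + (-11)(-4) + (0)(-4) = 44

44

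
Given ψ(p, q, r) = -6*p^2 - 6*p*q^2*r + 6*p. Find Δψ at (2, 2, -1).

∂²ψ/∂p² = -12
∂²ψ/∂q² = -12*p*r
∂²ψ/∂r² = 0
∇²ψ = -12*p*r - 12
At (2, 2, -1): 12.

12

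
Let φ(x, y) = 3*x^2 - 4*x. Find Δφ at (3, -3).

6

∂²φ/∂x² = 6
∂²φ/∂y² = 0
∇²φ = 6
At (3, -3): 6.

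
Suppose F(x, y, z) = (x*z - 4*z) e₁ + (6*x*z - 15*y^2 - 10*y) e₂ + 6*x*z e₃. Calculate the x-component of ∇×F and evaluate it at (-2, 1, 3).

12

(∇×F)_1 = ∂F₃/∂y − ∂F₂/∂z
= 0 − (6*x)
= -6*x
At (-2, 1, 3): 12.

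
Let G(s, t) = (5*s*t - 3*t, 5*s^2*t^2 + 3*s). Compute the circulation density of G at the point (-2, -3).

-164

∂G₂/∂s = 10*s*t^2 + 3
∂G₁/∂t = 5*s - 3
Scalar curl = 10*s*t^2 - 5*s + 6
At (-2, -3): -164.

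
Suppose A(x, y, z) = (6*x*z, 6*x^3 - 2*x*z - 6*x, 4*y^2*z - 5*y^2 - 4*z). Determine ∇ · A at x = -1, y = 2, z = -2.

0

∂A₁/∂x = 6*z
∂A₂/∂y = 0
∂A₃/∂z = 4*y^2 - 4
∇·A = 4*y^2 + 6*z - 4
At (-1, 2, -2): 0.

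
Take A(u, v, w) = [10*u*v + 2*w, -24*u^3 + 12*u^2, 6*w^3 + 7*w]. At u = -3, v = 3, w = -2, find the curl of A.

(0, 2, -690)

(∇×A)₁ = ∂A₃/∂v − ∂A₂/∂w = 0
(∇×A)₂ = ∂A₁/∂w − ∂A₃/∂u = 2
(∇×A)₃ = ∂A₂/∂u − ∂A₁/∂v = -72*u^2 + 14*u
∇×A = (0, 2, -72*u^2 + 14*u)
At (-3, 3, -2): (0, 2, -690).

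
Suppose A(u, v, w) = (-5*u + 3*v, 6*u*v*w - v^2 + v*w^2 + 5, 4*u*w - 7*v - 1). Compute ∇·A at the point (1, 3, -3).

-16

∂A₁/∂u = -5
∂A₂/∂v = 6*u*w - 2*v + w^2
∂A₃/∂w = 4*u
∇·A = 6*u*w + 4*u - 2*v + w^2 - 5
At (1, 3, -3): -16.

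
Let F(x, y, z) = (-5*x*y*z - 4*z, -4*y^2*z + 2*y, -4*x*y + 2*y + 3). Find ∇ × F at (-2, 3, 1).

(46, 38, -10)

(∇×F)₁ = ∂F₃/∂y − ∂F₂/∂z = -4*x + 4*y^2 + 2
(∇×F)₂ = ∂F₁/∂z − ∂F₃/∂x = -5*x*y + 4*y - 4
(∇×F)₃ = ∂F₂/∂x − ∂F₁/∂y = 5*x*z
∇×F = (-4*x + 4*y^2 + 2, -5*x*y + 4*y - 4, 5*x*z)
At (-2, 3, 1): (46, 38, -10).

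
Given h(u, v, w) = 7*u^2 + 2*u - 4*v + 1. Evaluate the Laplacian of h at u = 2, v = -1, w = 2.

14

∂²h/∂u² = 14
∂²h/∂v² = 0
∂²h/∂w² = 0
∇²h = 14
At (2, -1, 2): 14.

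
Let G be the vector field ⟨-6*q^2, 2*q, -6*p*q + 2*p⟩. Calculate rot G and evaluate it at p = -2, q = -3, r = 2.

(12, -20, -36)

(∇×G)₁ = ∂G₃/∂q − ∂G₂/∂r = -6*p
(∇×G)₂ = ∂G₁/∂r − ∂G₃/∂p = 6*q - 2
(∇×G)₃ = ∂G₂/∂p − ∂G₁/∂q = 12*q
∇×G = (-6*p, 6*q - 2, 12*q)
At (-2, -3, 2): (12, -20, -36).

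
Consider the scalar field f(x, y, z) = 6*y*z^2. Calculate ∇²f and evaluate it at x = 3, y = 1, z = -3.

12

∂²f/∂x² = 0
∂²f/∂y² = 0
∂²f/∂z² = 12*y
∇²f = 12*y
At (3, 1, -3): 12.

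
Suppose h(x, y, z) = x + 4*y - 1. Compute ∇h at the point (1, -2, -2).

(1, 4, 0)

∂h/∂x = 1
∂h/∂y = 4
∂h/∂z = 0
∇h = (1, 4, 0)
At (1, -2, -2): (1, 4, 0).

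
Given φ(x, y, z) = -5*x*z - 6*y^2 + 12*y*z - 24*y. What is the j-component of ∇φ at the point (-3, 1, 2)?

(∇φ)_2 = ∂φ/∂y = -12*y + 12*z - 24
At (-3, 1, 2): -12.

-12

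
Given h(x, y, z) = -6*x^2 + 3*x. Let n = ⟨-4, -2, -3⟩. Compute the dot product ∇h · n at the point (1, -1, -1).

∂h/∂x = -12*x + 3
∂h/∂y = 0
∂h/∂z = 0
∇h at (1, -1, -1) = (-9, 0, 0)
∇h · n = (-9)(-4) + (0)(-2) + (0)(-3) = 36

36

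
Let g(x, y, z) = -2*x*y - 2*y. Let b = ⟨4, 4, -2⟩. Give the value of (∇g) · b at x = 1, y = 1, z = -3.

-24

∂g/∂x = -2*y
∂g/∂y = -2*x - 2
∂g/∂z = 0
∇g at (1, 1, -3) = (-2, -4, 0)
∇g · b = (-2)(4) + (-4)(4) + (0)(-2) = -24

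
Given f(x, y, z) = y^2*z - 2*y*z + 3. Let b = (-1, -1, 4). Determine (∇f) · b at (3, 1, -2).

-4

∂f/∂x = 0
∂f/∂y = 2*y*z - 2*z
∂f/∂z = y^2 - 2*y
∇f at (3, 1, -2) = (0, 0, -1)
∇f · b = (0)(-1) + (0)(-1) + (-1)(4) = -4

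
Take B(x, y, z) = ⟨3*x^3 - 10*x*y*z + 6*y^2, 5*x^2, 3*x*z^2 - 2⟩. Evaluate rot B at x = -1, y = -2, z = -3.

(∇×B)₁ = ∂B₃/∂y − ∂B₂/∂z = 0
(∇×B)₂ = ∂B₁/∂z − ∂B₃/∂x = -10*x*y - 3*z^2
(∇×B)₃ = ∂B₂/∂x − ∂B₁/∂y = 10*x*z + 10*x - 12*y
∇×B = (0, -10*x*y - 3*z^2, 10*x*z + 10*x - 12*y)
At (-1, -2, -3): (0, -47, 44).

(0, -47, 44)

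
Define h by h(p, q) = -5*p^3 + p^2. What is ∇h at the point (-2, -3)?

∂h/∂p = -15*p^2 + 2*p
∂h/∂q = 0
∇h = (-15*p^2 + 2*p, 0)
At (-2, -3): (-64, 0).

(-64, 0)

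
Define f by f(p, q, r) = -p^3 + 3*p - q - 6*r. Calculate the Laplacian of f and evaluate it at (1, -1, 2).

-6

∂²f/∂p² = -6*p
∂²f/∂q² = 0
∂²f/∂r² = 0
∇²f = -6*p
At (1, -1, 2): -6.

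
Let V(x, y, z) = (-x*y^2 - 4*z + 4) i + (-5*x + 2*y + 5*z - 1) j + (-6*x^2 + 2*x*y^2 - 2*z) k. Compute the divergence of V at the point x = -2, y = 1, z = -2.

∂V₁/∂x = -y^2
∂V₂/∂y = 2
∂V₃/∂z = -2
∇·V = -y^2
At (-2, 1, -2): -1.

-1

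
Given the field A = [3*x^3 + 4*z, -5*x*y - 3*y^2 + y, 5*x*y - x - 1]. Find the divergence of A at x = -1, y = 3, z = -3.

∂A₁/∂x = 9*x^2
∂A₂/∂y = -5*x - 6*y + 1
∂A₃/∂z = 0
∇·A = 9*x^2 - 5*x - 6*y + 1
At (-1, 3, -3): -3.

-3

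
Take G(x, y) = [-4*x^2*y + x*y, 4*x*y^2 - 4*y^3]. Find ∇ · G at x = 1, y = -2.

∂G₁/∂x = -8*x*y + y
∂G₂/∂y = 8*x*y - 12*y^2
∇·G = -12*y^2 + y
At (1, -2): -50.

-50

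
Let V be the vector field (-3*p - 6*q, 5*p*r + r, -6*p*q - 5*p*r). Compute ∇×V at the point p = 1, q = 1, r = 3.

(∇×V)₁ = ∂V₃/∂q − ∂V₂/∂r = -11*p - 1
(∇×V)₂ = ∂V₁/∂r − ∂V₃/∂p = 6*q + 5*r
(∇×V)₃ = ∂V₂/∂p − ∂V₁/∂q = 5*r + 6
∇×V = (-11*p - 1, 6*q + 5*r, 5*r + 6)
At (1, 1, 3): (-12, 21, 21).

(-12, 21, 21)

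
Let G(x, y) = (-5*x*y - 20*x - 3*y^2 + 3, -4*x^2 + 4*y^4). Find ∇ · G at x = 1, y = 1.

∂G₁/∂x = -5*y - 20
∂G₂/∂y = 16*y^3
∇·G = 16*y^3 - 5*y - 20
At (1, 1): -9.

-9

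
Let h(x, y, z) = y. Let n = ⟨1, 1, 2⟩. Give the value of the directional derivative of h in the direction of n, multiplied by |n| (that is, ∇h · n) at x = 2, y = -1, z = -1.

1

∂h/∂x = 0
∂h/∂y = 1
∂h/∂z = 0
∇h at (2, -1, -1) = (0, 1, 0)
∇h · n = (0)(1) + (1)(1) + (0)(2) = 1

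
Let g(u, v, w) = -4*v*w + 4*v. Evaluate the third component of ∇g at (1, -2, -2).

(∇g)_3 = ∂g/∂w = -4*v
At (1, -2, -2): 8.

8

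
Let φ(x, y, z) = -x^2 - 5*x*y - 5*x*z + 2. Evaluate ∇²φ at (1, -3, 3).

∂²φ/∂x² = -2
∂²φ/∂y² = 0
∂²φ/∂z² = 0
∇²φ = -2
At (1, -3, 3): -2.

-2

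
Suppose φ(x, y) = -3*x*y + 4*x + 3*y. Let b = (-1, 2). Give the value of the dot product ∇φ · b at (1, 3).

5

∂φ/∂x = -3*y + 4
∂φ/∂y = -3*x + 3
∇φ at (1, 3) = (-5, 0)
∇φ · b = (-5)(-1) + (0)(2) = 5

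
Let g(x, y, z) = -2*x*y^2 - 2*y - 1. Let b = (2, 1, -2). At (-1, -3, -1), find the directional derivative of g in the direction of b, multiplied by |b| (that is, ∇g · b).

-50

∂g/∂x = -2*y^2
∂g/∂y = -4*x*y - 2
∂g/∂z = 0
∇g at (-1, -3, -1) = (-18, -14, 0)
∇g · b = (-18)(2) + (-14)(1) + (0)(-2) = -50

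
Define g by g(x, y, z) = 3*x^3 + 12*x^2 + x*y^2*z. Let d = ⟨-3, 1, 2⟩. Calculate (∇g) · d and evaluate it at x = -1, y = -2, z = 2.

∂g/∂x = 9*x^2 + 24*x + y^2*z
∂g/∂y = 2*x*y*z
∂g/∂z = x*y^2
∇g at (-1, -2, 2) = (-7, 8, -4)
∇g · d = (-7)(-3) + (8)(1) + (-4)(2) = 21

21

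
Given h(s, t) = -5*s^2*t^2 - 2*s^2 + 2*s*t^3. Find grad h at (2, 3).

∂h/∂s = -10*s*t^2 - 4*s + 2*t^3
∂h/∂t = -10*s^2*t + 6*s*t^2
∇h = (-10*s*t^2 - 4*s + 2*t^3, -10*s^2*t + 6*s*t^2)
At (2, 3): (-134, -12).

(-134, -12)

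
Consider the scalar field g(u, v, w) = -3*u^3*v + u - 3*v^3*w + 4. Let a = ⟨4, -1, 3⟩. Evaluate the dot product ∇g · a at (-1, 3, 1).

-269

∂g/∂u = -9*u^2*v + 1
∂g/∂v = -3*u^3 - 9*v^2*w
∂g/∂w = -3*v^3
∇g at (-1, 3, 1) = (-26, -78, -81)
∇g · a = (-26)(4) + (-78)(-1) + (-81)(3) = -269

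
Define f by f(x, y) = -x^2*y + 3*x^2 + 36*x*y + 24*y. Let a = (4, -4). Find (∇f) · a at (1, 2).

60

∂f/∂x = -2*x*y + 6*x + 36*y
∂f/∂y = -x^2 + 36*x + 24
∇f at (1, 2) = (74, 59)
∇f · a = (74)(4) + (59)(-4) = 60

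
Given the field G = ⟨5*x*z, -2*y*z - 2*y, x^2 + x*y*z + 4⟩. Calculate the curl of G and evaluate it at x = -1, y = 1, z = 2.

(∇×G)₁ = ∂G₃/∂y − ∂G₂/∂z = x*z + 2*y
(∇×G)₂ = ∂G₁/∂z − ∂G₃/∂x = 3*x - y*z
(∇×G)₃ = ∂G₂/∂x − ∂G₁/∂y = 0
∇×G = (x*z + 2*y, 3*x - y*z, 0)
At (-1, 1, 2): (0, -5, 0).

(0, -5, 0)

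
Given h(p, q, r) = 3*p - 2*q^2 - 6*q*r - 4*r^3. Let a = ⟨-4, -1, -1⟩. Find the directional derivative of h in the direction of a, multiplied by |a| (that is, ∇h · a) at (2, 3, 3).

∂h/∂p = 3
∂h/∂q = -4*q - 6*r
∂h/∂r = -6*q - 12*r^2
∇h at (2, 3, 3) = (3, -30, -126)
∇h · a = (3)(-4) + (-30)(-1) + (-126)(-1) = 144

144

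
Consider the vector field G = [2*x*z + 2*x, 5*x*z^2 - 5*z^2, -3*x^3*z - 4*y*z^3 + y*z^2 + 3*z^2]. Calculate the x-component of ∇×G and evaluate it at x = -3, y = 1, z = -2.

(∇×G)_1 = ∂G₃/∂y − ∂G₂/∂z
= -4*z^3 + z^2 − (10*x*z - 10*z)
= -10*x*z - 4*z^3 + z^2 + 10*z
At (-3, 1, -2): -44.

-44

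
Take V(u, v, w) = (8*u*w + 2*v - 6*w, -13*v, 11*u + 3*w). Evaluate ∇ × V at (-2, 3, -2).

(∇×V)₁ = ∂V₃/∂v − ∂V₂/∂w = 0
(∇×V)₂ = ∂V₁/∂w − ∂V₃/∂u = 8*u - 17
(∇×V)₃ = ∂V₂/∂u − ∂V₁/∂v = -2
∇×V = (0, 8*u - 17, -2)
At (-2, 3, -2): (0, -33, -2).

(0, -33, -2)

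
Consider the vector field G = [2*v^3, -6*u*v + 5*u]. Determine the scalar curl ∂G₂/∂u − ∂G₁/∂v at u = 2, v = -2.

∂G₂/∂u = -6*v + 5
∂G₁/∂v = 6*v^2
Scalar curl = -6*v^2 - 6*v + 5
At (2, -2): -7.

-7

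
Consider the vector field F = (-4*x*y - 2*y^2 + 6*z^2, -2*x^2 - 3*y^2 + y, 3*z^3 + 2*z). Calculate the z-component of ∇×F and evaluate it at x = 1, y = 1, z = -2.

(∇×F)_3 = ∂F₂/∂x − ∂F₁/∂y
= -4*x − (-4*x - 4*y)
= 4*y
At (1, 1, -2): 4.

4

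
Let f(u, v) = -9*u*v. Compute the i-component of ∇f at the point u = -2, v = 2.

(∇f)_1 = ∂f/∂u = -9*v
At (-2, 2): -18.

-18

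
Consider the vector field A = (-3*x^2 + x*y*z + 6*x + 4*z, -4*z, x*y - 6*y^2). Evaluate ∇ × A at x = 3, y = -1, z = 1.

(19, 2, -3)

(∇×A)₁ = ∂A₃/∂y − ∂A₂/∂z = x - 12*y + 4
(∇×A)₂ = ∂A₁/∂z − ∂A₃/∂x = x*y - y + 4
(∇×A)₃ = ∂A₂/∂x − ∂A₁/∂y = -x*z
∇×A = (x - 12*y + 4, x*y - y + 4, -x*z)
At (3, -1, 1): (19, 2, -3).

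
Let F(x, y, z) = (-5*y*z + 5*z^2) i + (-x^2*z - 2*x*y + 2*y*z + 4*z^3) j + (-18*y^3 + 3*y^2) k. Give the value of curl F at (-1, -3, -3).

(-605, -15, -15)

(∇×F)₁ = ∂F₃/∂y − ∂F₂/∂z = x^2 - 54*y^2 + 4*y - 12*z^2
(∇×F)₂ = ∂F₁/∂z − ∂F₃/∂x = -5*y + 10*z
(∇×F)₃ = ∂F₂/∂x − ∂F₁/∂y = -2*x*z - 2*y + 5*z
∇×F = (x^2 - 54*y^2 + 4*y - 12*z^2, -5*y + 10*z, -2*x*z - 2*y + 5*z)
At (-1, -3, -3): (-605, -15, -15).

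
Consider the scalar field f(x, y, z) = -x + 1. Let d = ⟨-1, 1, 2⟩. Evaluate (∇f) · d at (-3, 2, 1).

1

∂f/∂x = -1
∂f/∂y = 0
∂f/∂z = 0
∇f at (-3, 2, 1) = (-1, 0, 0)
∇f · d = (-1)(-1) + (0)(1) + (0)(2) = 1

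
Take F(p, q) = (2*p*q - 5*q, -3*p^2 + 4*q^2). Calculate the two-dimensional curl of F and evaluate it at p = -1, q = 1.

13

∂F₂/∂p = -6*p
∂F₁/∂q = 2*p - 5
Scalar curl = -8*p + 5
At (-1, 1): 13.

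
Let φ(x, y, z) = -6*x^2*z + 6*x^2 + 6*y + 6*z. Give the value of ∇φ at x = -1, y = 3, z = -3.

∂φ/∂x = -12*x*z + 12*x
∂φ/∂y = 6
∂φ/∂z = -6*x^2 + 6
∇φ = (-12*x*z + 12*x, 6, -6*x^2 + 6)
At (-1, 3, -3): (-48, 6, 0).

(-48, 6, 0)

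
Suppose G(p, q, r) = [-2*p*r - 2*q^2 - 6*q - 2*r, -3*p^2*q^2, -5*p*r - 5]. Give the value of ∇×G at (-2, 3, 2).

(∇×G)₁ = ∂G₃/∂q − ∂G₂/∂r = 0
(∇×G)₂ = ∂G₁/∂r − ∂G₃/∂p = -2*p + 5*r - 2
(∇×G)₃ = ∂G₂/∂p − ∂G₁/∂q = -6*p*q^2 + 4*q + 6
∇×G = (0, -2*p + 5*r - 2, -6*p*q^2 + 4*q + 6)
At (-2, 3, 2): (0, 12, 126).

(0, 12, 126)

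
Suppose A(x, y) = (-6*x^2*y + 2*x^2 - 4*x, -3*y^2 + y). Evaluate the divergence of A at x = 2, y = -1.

∂A₁/∂x = -12*x*y + 4*x - 4
∂A₂/∂y = -6*y + 1
∇·A = -12*x*y + 4*x - 6*y - 3
At (2, -1): 35.

35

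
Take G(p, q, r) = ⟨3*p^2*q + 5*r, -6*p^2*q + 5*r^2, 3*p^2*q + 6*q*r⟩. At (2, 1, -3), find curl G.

(24, -7, -36)

(∇×G)₁ = ∂G₃/∂q − ∂G₂/∂r = 3*p^2 - 4*r
(∇×G)₂ = ∂G₁/∂r − ∂G₃/∂p = -6*p*q + 5
(∇×G)₃ = ∂G₂/∂p − ∂G₁/∂q = -3*p^2 - 12*p*q
∇×G = (3*p^2 - 4*r, -6*p*q + 5, -3*p^2 - 12*p*q)
At (2, 1, -3): (24, -7, -36).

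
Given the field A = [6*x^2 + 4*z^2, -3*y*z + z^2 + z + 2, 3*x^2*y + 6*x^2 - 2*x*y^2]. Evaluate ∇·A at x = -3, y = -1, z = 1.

∂A₁/∂x = 12*x
∂A₂/∂y = -3*z
∂A₃/∂z = 0
∇·A = 12*x - 3*z
At (-3, -1, 1): -39.

-39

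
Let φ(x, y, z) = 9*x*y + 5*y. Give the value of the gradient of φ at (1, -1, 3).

∂φ/∂x = 9*y
∂φ/∂y = 9*x + 5
∂φ/∂z = 0
∇φ = (9*y, 9*x + 5, 0)
At (1, -1, 3): (-9, 14, 0).

(-9, 14, 0)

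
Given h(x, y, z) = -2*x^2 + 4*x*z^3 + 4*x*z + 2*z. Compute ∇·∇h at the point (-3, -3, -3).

212

∂²h/∂x² = -4
∂²h/∂y² = 0
∂²h/∂z² = 24*x*z
∇²h = 24*x*z - 4
At (-3, -3, -3): 212.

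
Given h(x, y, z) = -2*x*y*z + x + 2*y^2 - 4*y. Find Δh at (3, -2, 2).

∂²h/∂x² = 0
∂²h/∂y² = 4
∂²h/∂z² = 0
∇²h = 4
At (3, -2, 2): 4.

4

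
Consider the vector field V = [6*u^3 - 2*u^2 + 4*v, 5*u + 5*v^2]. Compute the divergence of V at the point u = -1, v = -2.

2

∂V₁/∂u = 18*u^2 - 4*u
∂V₂/∂v = 10*v
∇·V = 18*u^2 - 4*u + 10*v
At (-1, -2): 2.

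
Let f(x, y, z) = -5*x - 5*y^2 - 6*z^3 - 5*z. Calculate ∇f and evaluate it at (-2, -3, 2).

∂f/∂x = -5
∂f/∂y = -10*y
∂f/∂z = -18*z^2 - 5
∇f = (-5, -10*y, -18*z^2 - 5)
At (-2, -3, 2): (-5, 30, -77).

(-5, 30, -77)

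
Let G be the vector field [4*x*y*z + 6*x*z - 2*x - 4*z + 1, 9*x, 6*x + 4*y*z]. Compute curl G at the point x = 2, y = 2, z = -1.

(∇×G)₁ = ∂G₃/∂y − ∂G₂/∂z = 4*z
(∇×G)₂ = ∂G₁/∂z − ∂G₃/∂x = 4*x*y + 6*x - 10
(∇×G)₃ = ∂G₂/∂x − ∂G₁/∂y = -4*x*z + 9
∇×G = (4*z, 4*x*y + 6*x - 10, -4*x*z + 9)
At (2, 2, -1): (-4, 18, 17).

(-4, 18, 17)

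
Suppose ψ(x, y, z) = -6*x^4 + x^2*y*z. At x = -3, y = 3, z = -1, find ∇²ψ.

-654

∂²ψ/∂x² = 2*(-36*x^2 + y*z)
∂²ψ/∂y² = 0
∂²ψ/∂z² = 0
∇²ψ = -72*x^2 + 2*y*z
At (-3, 3, -1): -654.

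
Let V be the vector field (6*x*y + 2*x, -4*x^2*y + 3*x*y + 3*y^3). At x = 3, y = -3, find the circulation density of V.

∂V₂/∂x = -8*x*y + 3*y
∂V₁/∂y = 6*x
Scalar curl = -8*x*y - 6*x + 3*y
At (3, -3): 45.

45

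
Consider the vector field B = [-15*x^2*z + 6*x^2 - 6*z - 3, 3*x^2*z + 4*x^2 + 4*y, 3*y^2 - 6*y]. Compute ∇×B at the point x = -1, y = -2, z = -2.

(-21, -21, 4)

(∇×B)₁ = ∂B₃/∂y − ∂B₂/∂z = -3*x^2 + 6*y - 6
(∇×B)₂ = ∂B₁/∂z − ∂B₃/∂x = -15*x^2 - 6
(∇×B)₃ = ∂B₂/∂x − ∂B₁/∂y = 6*x*z + 8*x
∇×B = (-3*x^2 + 6*y - 6, -15*x^2 - 6, 6*x*z + 8*x)
At (-1, -2, -2): (-21, -21, 4).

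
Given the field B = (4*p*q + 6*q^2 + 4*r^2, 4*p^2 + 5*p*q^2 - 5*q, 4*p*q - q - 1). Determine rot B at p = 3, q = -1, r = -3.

(11, -20, 29)

(∇×B)₁ = ∂B₃/∂q − ∂B₂/∂r = 4*p - 1
(∇×B)₂ = ∂B₁/∂r − ∂B₃/∂p = -4*q + 8*r
(∇×B)₃ = ∂B₂/∂p − ∂B₁/∂q = 4*p + 5*q^2 - 12*q
∇×B = (4*p - 1, -4*q + 8*r, 4*p + 5*q^2 - 12*q)
At (3, -1, -3): (11, -20, 29).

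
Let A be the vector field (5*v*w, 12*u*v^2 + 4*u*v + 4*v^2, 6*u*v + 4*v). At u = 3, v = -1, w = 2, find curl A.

(22, 1, -2)

(∇×A)₁ = ∂A₃/∂v − ∂A₂/∂w = 6*u + 4
(∇×A)₂ = ∂A₁/∂w − ∂A₃/∂u = -v
(∇×A)₃ = ∂A₂/∂u − ∂A₁/∂v = 12*v^2 + 4*v - 5*w
∇×A = (6*u + 4, -v, 12*v^2 + 4*v - 5*w)
At (3, -1, 2): (22, 1, -2).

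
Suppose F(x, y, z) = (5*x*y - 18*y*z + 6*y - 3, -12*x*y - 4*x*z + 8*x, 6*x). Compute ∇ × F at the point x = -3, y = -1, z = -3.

(∇×F)₁ = ∂F₃/∂y − ∂F₂/∂z = 4*x
(∇×F)₂ = ∂F₁/∂z − ∂F₃/∂x = -18*y - 6
(∇×F)₃ = ∂F₂/∂x − ∂F₁/∂y = -5*x - 12*y + 14*z + 2
∇×F = (4*x, -18*y - 6, -5*x - 12*y + 14*z + 2)
At (-3, -1, -3): (-12, 12, -13).

(-12, 12, -13)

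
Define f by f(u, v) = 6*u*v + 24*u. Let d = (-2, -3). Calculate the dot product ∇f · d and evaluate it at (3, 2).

-126

∂f/∂u = 6*v + 24
∂f/∂v = 6*u
∇f at (3, 2) = (36, 18)
∇f · d = (36)(-2) + (18)(-3) = -126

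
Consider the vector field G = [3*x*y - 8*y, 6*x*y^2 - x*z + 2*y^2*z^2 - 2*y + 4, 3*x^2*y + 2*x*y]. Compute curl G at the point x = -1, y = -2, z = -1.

(∇×G)₁ = ∂G₃/∂y − ∂G₂/∂z = 3*x^2 + 3*x - 4*y^2*z
(∇×G)₂ = ∂G₁/∂z − ∂G₃/∂x = -6*x*y - 2*y
(∇×G)₃ = ∂G₂/∂x − ∂G₁/∂y = -3*x + 6*y^2 - z + 8
∇×G = (3*x^2 + 3*x - 4*y^2*z, -6*x*y - 2*y, -3*x + 6*y^2 - z + 8)
At (-1, -2, -1): (16, -8, 36).

(16, -8, 36)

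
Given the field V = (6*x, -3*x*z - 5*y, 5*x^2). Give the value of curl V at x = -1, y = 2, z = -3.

(-3, 10, 9)

(∇×V)₁ = ∂V₃/∂y − ∂V₂/∂z = 3*x
(∇×V)₂ = ∂V₁/∂z − ∂V₃/∂x = -10*x
(∇×V)₃ = ∂V₂/∂x − ∂V₁/∂y = -3*z
∇×V = (3*x, -10*x, -3*z)
At (-1, 2, -3): (-3, 10, 9).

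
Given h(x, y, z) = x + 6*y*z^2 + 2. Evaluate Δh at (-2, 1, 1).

12

∂²h/∂x² = 0
∂²h/∂y² = 0
∂²h/∂z² = 12*y
∇²h = 12*y
At (-2, 1, 1): 12.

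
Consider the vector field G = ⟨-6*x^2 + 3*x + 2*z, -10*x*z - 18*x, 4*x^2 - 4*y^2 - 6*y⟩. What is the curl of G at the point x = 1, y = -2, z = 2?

(20, -6, -38)

(∇×G)₁ = ∂G₃/∂y − ∂G₂/∂z = 10*x - 8*y - 6
(∇×G)₂ = ∂G₁/∂z − ∂G₃/∂x = -8*x + 2
(∇×G)₃ = ∂G₂/∂x − ∂G₁/∂y = -10*z - 18
∇×G = (10*x - 8*y - 6, -8*x + 2, -10*z - 18)
At (1, -2, 2): (20, -6, -38).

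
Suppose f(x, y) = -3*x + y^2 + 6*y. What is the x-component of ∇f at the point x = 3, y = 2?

-3

(∇f)_1 = ∂f/∂x = -3
At (3, 2): -3.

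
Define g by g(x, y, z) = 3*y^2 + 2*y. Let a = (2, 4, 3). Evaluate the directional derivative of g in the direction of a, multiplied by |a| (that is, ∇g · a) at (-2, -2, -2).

∂g/∂x = 0
∂g/∂y = 6*y + 2
∂g/∂z = 0
∇g at (-2, -2, -2) = (0, -10, 0)
∇g · a = (0)(2) + (-10)(4) + (0)(3) = -40

-40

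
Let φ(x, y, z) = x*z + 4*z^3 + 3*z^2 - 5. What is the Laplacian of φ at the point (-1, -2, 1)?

∂²φ/∂x² = 0
∂²φ/∂y² = 0
∂²φ/∂z² = 6*(4*z + 1)
∇²φ = 24*z + 6
At (-1, -2, 1): 30.

30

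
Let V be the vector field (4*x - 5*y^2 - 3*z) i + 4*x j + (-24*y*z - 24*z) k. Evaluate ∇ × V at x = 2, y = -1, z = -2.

(∇×V)₁ = ∂V₃/∂y − ∂V₂/∂z = -24*z
(∇×V)₂ = ∂V₁/∂z − ∂V₃/∂x = -3
(∇×V)₃ = ∂V₂/∂x − ∂V₁/∂y = 10*y + 4
∇×V = (-24*z, -3, 10*y + 4)
At (2, -1, -2): (48, -3, -6).

(48, -3, -6)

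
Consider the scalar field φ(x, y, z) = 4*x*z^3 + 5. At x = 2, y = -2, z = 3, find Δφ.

144

∂²φ/∂x² = 0
∂²φ/∂y² = 0
∂²φ/∂z² = 24*x*z
∇²φ = 24*x*z
At (2, -2, 3): 144.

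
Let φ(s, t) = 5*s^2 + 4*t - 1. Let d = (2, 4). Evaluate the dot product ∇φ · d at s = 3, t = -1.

∂φ/∂s = 10*s
∂φ/∂t = 4
∇φ at (3, -1) = (30, 4)
∇φ · d = (30)(2) + (4)(4) = 76

76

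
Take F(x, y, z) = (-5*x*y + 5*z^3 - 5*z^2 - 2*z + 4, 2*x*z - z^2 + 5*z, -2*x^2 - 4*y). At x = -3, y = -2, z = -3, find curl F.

(-9, 151, -21)

(∇×F)₁ = ∂F₃/∂y − ∂F₂/∂z = -2*x + 2*z - 9
(∇×F)₂ = ∂F₁/∂z − ∂F₃/∂x = 4*x + 15*z^2 - 10*z - 2
(∇×F)₃ = ∂F₂/∂x − ∂F₁/∂y = 5*x + 2*z
∇×F = (-2*x + 2*z - 9, 4*x + 15*z^2 - 10*z - 2, 5*x + 2*z)
At (-3, -2, -3): (-9, 151, -21).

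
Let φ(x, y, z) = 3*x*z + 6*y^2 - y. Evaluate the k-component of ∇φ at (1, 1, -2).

3

(∇φ)_3 = ∂φ/∂z = 3*x
At (1, 1, -2): 3.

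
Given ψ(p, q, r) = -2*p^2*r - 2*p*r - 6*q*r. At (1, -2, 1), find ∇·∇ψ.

∂²ψ/∂p² = -4*r
∂²ψ/∂q² = 0
∂²ψ/∂r² = 0
∇²ψ = -4*r
At (1, -2, 1): -4.

-4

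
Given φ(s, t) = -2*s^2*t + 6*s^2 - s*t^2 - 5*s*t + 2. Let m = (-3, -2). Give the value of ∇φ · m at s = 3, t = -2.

-156

∂φ/∂s = -4*s*t + 12*s - t^2 - 5*t
∂φ/∂t = -2*s^2 - 2*s*t - 5*s
∇φ at (3, -2) = (66, -21)
∇φ · m = (66)(-3) + (-21)(-2) = -156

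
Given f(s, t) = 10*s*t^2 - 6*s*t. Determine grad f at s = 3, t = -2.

(52, -138)

∂f/∂s = 10*t^2 - 6*t
∂f/∂t = 20*s*t - 6*s
∇f = (10*t^2 - 6*t, 20*s*t - 6*s)
At (3, -2): (52, -138).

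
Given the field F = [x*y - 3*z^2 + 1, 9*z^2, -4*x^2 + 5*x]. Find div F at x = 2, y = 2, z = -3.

∂F₁/∂x = y
∂F₂/∂y = 0
∂F₃/∂z = 0
∇·F = y
At (2, 2, -3): 2.

2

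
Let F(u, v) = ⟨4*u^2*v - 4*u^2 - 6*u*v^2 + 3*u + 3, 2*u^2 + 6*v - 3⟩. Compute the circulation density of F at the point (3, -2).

∂F₂/∂u = 4*u
∂F₁/∂v = 4*u^2 - 12*u*v
Scalar curl = -4*u^2 + 12*u*v + 4*u
At (3, -2): -96.

-96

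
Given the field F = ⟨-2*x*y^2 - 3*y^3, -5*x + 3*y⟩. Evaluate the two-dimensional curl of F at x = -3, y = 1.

∂F₂/∂x = -5
∂F₁/∂y = -4*x*y - 9*y^2
Scalar curl = 4*x*y + 9*y^2 - 5
At (-3, 1): -8.

-8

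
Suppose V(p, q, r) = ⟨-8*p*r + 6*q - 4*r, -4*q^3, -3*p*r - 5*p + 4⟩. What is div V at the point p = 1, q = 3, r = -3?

∂V₁/∂p = -8*r
∂V₂/∂q = -12*q^2
∂V₃/∂r = -3*p
∇·V = -3*p - 12*q^2 - 8*r
At (1, 3, -3): -87.

-87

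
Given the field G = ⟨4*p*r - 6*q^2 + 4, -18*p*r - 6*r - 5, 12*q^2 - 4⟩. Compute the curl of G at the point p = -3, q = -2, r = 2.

(∇×G)₁ = ∂G₃/∂q − ∂G₂/∂r = 18*p + 24*q + 6
(∇×G)₂ = ∂G₁/∂r − ∂G₃/∂p = 4*p
(∇×G)₃ = ∂G₂/∂p − ∂G₁/∂q = 12*q - 18*r
∇×G = (18*p + 24*q + 6, 4*p, 12*q - 18*r)
At (-3, -2, 2): (-96, -12, -60).

(-96, -12, -60)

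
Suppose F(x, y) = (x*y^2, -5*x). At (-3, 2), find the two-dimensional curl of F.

∂F₂/∂x = -5
∂F₁/∂y = 2*x*y
Scalar curl = -2*x*y - 5
At (-3, 2): 7.

7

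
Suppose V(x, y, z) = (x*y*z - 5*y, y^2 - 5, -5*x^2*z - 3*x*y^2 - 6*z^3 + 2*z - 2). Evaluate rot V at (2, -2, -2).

(∇×V)₁ = ∂V₃/∂y − ∂V₂/∂z = -6*x*y
(∇×V)₂ = ∂V₁/∂z − ∂V₃/∂x = x*y + 10*x*z + 3*y^2
(∇×V)₃ = ∂V₂/∂x − ∂V₁/∂y = -x*z + 5
∇×V = (-6*x*y, x*y + 10*x*z + 3*y^2, -x*z + 5)
At (2, -2, -2): (24, -32, 9).

(24, -32, 9)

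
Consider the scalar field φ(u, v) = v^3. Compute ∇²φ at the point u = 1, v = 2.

∂²φ/∂u² = 0
∂²φ/∂v² = 6*v
∇²φ = 6*v
At (1, 2): 12.

12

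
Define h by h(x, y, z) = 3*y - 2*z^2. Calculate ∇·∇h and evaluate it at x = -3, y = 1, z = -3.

∂²h/∂x² = 0
∂²h/∂y² = 0
∂²h/∂z² = -4
∇²h = -4
At (-3, 1, -3): -4.

-4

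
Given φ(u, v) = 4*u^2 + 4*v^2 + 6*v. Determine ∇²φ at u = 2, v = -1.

16

∂²φ/∂u² = 8
∂²φ/∂v² = 8
∇²φ = 16
At (2, -1): 16.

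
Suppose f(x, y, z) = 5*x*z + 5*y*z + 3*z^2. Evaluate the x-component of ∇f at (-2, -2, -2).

(∇f)_1 = ∂f/∂x = 5*z
At (-2, -2, -2): -10.

-10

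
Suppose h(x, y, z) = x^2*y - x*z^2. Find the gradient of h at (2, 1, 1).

(3, 4, -4)

∂h/∂x = 2*x*y - z^2
∂h/∂y = x^2
∂h/∂z = -2*x*z
∇h = (2*x*y - z^2, x^2, -2*x*z)
At (2, 1, 1): (3, 4, -4).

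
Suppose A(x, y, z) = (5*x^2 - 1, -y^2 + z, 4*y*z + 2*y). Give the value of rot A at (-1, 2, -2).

(-7, 0, 0)

(∇×A)₁ = ∂A₃/∂y − ∂A₂/∂z = 4*z + 1
(∇×A)₂ = ∂A₁/∂z − ∂A₃/∂x = 0
(∇×A)₃ = ∂A₂/∂x − ∂A₁/∂y = 0
∇×A = (4*z + 1, 0, 0)
At (-1, 2, -2): (-7, 0, 0).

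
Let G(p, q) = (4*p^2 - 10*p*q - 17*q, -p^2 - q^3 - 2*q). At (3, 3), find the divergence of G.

-35

∂G₁/∂p = 8*p - 10*q
∂G₂/∂q = -3*q^2 - 2
∇·G = 8*p - 3*q^2 - 10*q - 2
At (3, 3): -35.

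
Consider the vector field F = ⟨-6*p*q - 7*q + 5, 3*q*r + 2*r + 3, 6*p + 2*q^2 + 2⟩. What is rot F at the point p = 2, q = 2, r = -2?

(∇×F)₁ = ∂F₃/∂q − ∂F₂/∂r = q - 2
(∇×F)₂ = ∂F₁/∂r − ∂F₃/∂p = -6
(∇×F)₃ = ∂F₂/∂p − ∂F₁/∂q = 6*p + 7
∇×F = (q - 2, -6, 6*p + 7)
At (2, 2, -2): (0, -6, 19).

(0, -6, 19)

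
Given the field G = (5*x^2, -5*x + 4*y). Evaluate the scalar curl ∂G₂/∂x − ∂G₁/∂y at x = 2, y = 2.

∂G₂/∂x = -5
∂G₁/∂y = 0
Scalar curl = -5
At (2, 2): -5.

-5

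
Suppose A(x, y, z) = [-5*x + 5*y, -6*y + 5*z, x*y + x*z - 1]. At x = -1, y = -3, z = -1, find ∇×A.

(-6, 4, -5)

(∇×A)₁ = ∂A₃/∂y − ∂A₂/∂z = x - 5
(∇×A)₂ = ∂A₁/∂z − ∂A₃/∂x = -y - z
(∇×A)₃ = ∂A₂/∂x − ∂A₁/∂y = -5
∇×A = (x - 5, -y - z, -5)
At (-1, -3, -1): (-6, 4, -5).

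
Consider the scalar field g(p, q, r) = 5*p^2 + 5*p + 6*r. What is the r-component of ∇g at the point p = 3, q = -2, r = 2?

(∇g)_3 = ∂g/∂r = 6
At (3, -2, 2): 6.

6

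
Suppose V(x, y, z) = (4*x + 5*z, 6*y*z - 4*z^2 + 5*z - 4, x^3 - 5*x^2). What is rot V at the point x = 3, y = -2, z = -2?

(-9, 8, 0)

(∇×V)₁ = ∂V₃/∂y − ∂V₂/∂z = -6*y + 8*z - 5
(∇×V)₂ = ∂V₁/∂z − ∂V₃/∂x = -3*x^2 + 10*x + 5
(∇×V)₃ = ∂V₂/∂x − ∂V₁/∂y = 0
∇×V = (-6*y + 8*z - 5, -3*x^2 + 10*x + 5, 0)
At (3, -2, -2): (-9, 8, 0).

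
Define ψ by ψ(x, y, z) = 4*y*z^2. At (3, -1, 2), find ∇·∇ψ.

∂²ψ/∂x² = 0
∂²ψ/∂y² = 0
∂²ψ/∂z² = 8*y
∇²ψ = 8*y
At (3, -1, 2): -8.

-8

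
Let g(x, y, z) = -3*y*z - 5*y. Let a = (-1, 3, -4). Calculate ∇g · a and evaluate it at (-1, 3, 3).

∂g/∂x = 0
∂g/∂y = -3*z - 5
∂g/∂z = -3*y
∇g at (-1, 3, 3) = (0, -14, -9)
∇g · a = (0)(-1) + (-14)(3) + (-9)(-4) = -6

-6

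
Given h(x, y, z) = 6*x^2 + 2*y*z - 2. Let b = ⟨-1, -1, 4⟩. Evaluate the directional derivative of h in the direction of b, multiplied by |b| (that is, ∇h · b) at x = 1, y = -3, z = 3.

-42

∂h/∂x = 12*x
∂h/∂y = 2*z
∂h/∂z = 2*y
∇h at (1, -3, 3) = (12, 6, -6)
∇h · b = (12)(-1) + (6)(-1) + (-6)(4) = -42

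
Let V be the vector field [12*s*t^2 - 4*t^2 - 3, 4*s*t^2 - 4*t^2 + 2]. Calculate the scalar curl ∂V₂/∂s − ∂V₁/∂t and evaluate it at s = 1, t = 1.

-12

∂V₂/∂s = 4*t^2
∂V₁/∂t = 24*s*t - 8*t
Scalar curl = -24*s*t + 4*t^2 + 8*t
At (1, 1): -12.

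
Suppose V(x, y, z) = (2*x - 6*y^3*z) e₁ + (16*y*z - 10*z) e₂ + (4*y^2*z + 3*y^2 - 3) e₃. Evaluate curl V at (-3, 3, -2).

(∇×V)₁ = ∂V₃/∂y − ∂V₂/∂z = 8*y*z - 10*y + 10
(∇×V)₂ = ∂V₁/∂z − ∂V₃/∂x = -6*y^3
(∇×V)₃ = ∂V₂/∂x − ∂V₁/∂y = 18*y^2*z
∇×V = (8*y*z - 10*y + 10, -6*y^3, 18*y^2*z)
At (-3, 3, -2): (-68, -162, -324).

(-68, -162, -324)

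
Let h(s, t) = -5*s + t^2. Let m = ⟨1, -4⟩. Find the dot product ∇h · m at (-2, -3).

19

∂h/∂s = -5
∂h/∂t = 2*t
∇h at (-2, -3) = (-5, -6)
∇h · m = (-5)(1) + (-6)(-4) = 19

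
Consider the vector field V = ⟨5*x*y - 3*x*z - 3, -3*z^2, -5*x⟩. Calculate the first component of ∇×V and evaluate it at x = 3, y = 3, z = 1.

6

(∇×V)_1 = ∂V₃/∂y − ∂V₂/∂z
= 0 − (-6*z)
= 6*z
At (3, 3, 1): 6.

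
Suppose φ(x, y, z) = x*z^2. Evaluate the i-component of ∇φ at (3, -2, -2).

4

(∇φ)_1 = ∂φ/∂x = z^2
At (3, -2, -2): 4.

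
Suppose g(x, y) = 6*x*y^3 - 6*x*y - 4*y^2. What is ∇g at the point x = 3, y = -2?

(-36, 214)

∂g/∂x = 6*y^3 - 6*y
∂g/∂y = 18*x*y^2 - 6*x - 8*y
∇g = (6*y^3 - 6*y, 18*x*y^2 - 6*x - 8*y)
At (3, -2): (-36, 214).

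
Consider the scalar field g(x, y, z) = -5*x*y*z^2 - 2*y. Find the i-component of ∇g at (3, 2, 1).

(∇g)_1 = ∂g/∂x = -5*y*z^2
At (3, 2, 1): -10.

-10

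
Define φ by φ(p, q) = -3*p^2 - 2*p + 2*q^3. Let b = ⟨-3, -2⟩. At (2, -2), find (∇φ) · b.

∂φ/∂p = -6*p - 2
∂φ/∂q = 6*q^2
∇φ at (2, -2) = (-14, 24)
∇φ · b = (-14)(-3) + (24)(-2) = -6

-6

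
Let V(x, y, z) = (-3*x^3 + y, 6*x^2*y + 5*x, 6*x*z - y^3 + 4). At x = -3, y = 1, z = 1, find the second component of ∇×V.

-6

(∇×V)_2 = ∂V₁/∂z − ∂V₃/∂x
= 0 − (6*z)
= -6*z
At (-3, 1, 1): -6.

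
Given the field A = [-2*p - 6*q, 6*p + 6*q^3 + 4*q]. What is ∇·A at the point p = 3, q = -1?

∂A₁/∂p = -2
∂A₂/∂q = 18*q^2 + 4
∇·A = 18*q^2 + 2
At (3, -1): 20.

20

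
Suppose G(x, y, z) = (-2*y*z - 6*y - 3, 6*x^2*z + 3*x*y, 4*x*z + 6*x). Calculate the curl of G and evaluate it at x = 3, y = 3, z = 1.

(-54, -16, 53)

(∇×G)₁ = ∂G₃/∂y − ∂G₂/∂z = -6*x^2
(∇×G)₂ = ∂G₁/∂z − ∂G₃/∂x = -2*y - 4*z - 6
(∇×G)₃ = ∂G₂/∂x − ∂G₁/∂y = 12*x*z + 3*y + 2*z + 6
∇×G = (-6*x^2, -2*y - 4*z - 6, 12*x*z + 3*y + 2*z + 6)
At (3, 3, 1): (-54, -16, 53).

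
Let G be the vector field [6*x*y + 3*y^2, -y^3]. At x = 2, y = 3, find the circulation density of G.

-30

∂G₂/∂x = 0
∂G₁/∂y = 6*x + 6*y
Scalar curl = -6*x - 6*y
At (2, 3): -30.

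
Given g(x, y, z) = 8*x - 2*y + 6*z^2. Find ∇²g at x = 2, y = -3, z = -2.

12

∂²g/∂x² = 0
∂²g/∂y² = 0
∂²g/∂z² = 12
∇²g = 12
At (2, -3, -2): 12.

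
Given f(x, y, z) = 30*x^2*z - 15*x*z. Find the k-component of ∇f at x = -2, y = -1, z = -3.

(∇f)_3 = ∂f/∂z = 30*x^2 - 15*x
At (-2, -1, -3): 150.

150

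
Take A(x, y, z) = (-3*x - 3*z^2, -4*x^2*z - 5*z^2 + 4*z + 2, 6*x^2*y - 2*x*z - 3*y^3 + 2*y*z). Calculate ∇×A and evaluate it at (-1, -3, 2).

(∇×A)₁ = ∂A₃/∂y − ∂A₂/∂z = 10*x^2 - 9*y^2 + 12*z - 4
(∇×A)₂ = ∂A₁/∂z − ∂A₃/∂x = -12*x*y - 4*z
(∇×A)₃ = ∂A₂/∂x − ∂A₁/∂y = -8*x*z
∇×A = (10*x^2 - 9*y^2 + 12*z - 4, -12*x*y - 4*z, -8*x*z)
At (-1, -3, 2): (-51, -44, 16).

(-51, -44, 16)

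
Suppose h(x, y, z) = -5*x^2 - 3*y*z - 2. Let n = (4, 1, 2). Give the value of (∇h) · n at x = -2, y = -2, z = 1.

∂h/∂x = -10*x
∂h/∂y = -3*z
∂h/∂z = -3*y
∇h at (-2, -2, 1) = (20, -3, 6)
∇h · n = (20)(4) + (-3)(1) + (6)(2) = 89

89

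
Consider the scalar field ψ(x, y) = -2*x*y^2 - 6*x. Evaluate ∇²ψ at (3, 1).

∂²ψ/∂x² = 0
∂²ψ/∂y² = -4*x
∇²ψ = -4*x
At (3, 1): -12.

-12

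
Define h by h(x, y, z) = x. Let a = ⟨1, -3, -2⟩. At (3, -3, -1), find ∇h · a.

1

∂h/∂x = 1
∂h/∂y = 0
∂h/∂z = 0
∇h at (3, -3, -1) = (1, 0, 0)
∇h · a = (1)(1) + (0)(-3) + (0)(-2) = 1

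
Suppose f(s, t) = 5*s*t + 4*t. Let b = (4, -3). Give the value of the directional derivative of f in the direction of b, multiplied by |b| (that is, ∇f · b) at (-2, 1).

38

∂f/∂s = 5*t
∂f/∂t = 5*s + 4
∇f at (-2, 1) = (5, -6)
∇f · b = (5)(4) + (-6)(-3) = 38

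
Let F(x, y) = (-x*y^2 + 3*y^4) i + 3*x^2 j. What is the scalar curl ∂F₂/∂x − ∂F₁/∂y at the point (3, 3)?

∂F₂/∂x = 6*x
∂F₁/∂y = -2*x*y + 12*y^3
Scalar curl = 2*x*y + 6*x - 12*y^3
At (3, 3): -288.

-288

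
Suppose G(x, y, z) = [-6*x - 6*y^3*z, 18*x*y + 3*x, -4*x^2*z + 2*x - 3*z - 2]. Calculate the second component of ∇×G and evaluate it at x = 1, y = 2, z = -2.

(∇×G)_2 = ∂G₁/∂z − ∂G₃/∂x
= -6*y^3 − (-8*x*z + 2)
= 8*x*z - 6*y^3 - 2
At (1, 2, -2): -66.

-66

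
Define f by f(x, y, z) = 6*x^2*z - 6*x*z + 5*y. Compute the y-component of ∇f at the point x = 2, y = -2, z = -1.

(∇f)_2 = ∂f/∂y = 5
At (2, -2, -1): 5.

5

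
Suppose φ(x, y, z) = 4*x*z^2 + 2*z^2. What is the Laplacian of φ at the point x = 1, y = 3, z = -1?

12

∂²φ/∂x² = 0
∂²φ/∂y² = 0
∂²φ/∂z² = 4*(2*x + 1)
∇²φ = 8*x + 4
At (1, 3, -1): 12.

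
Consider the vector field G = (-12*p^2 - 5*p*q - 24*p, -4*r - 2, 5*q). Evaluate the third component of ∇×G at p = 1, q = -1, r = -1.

(∇×G)_3 = ∂G₂/∂p − ∂G₁/∂q
= 0 − (-5*p)
= 5*p
At (1, -1, -1): 5.

5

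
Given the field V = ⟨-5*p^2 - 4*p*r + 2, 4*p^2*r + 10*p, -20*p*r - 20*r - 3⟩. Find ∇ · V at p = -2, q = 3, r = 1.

∂V₁/∂p = -10*p - 4*r
∂V₂/∂q = 0
∂V₃/∂r = -20*p - 20
∇·V = -30*p - 4*r - 20
At (-2, 3, 1): 36.

36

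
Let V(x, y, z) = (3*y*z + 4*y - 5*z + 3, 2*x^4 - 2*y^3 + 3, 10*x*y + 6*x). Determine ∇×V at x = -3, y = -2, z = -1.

(∇×V)₁ = ∂V₃/∂y − ∂V₂/∂z = 10*x
(∇×V)₂ = ∂V₁/∂z − ∂V₃/∂x = -7*y - 11
(∇×V)₃ = ∂V₂/∂x − ∂V₁/∂y = 8*x^3 - 3*z - 4
∇×V = (10*x, -7*y - 11, 8*x^3 - 3*z - 4)
At (-3, -2, -1): (-30, 3, -217).

(-30, 3, -217)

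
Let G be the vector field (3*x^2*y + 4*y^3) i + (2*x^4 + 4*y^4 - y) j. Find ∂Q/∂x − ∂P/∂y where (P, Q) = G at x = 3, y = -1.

177

∂G₂/∂x = 8*x^3
∂G₁/∂y = 3*x^2 + 12*y^2
Scalar curl = 8*x^3 - 3*x^2 - 12*y^2
At (3, -1): 177.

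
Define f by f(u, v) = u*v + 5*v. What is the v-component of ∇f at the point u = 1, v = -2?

(∇f)_2 = ∂f/∂v = u + 5
At (1, -2): 6.

6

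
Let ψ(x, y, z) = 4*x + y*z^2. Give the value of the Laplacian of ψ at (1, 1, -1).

2

∂²ψ/∂x² = 0
∂²ψ/∂y² = 0
∂²ψ/∂z² = 2*y
∇²ψ = 2*y
At (1, 1, -1): 2.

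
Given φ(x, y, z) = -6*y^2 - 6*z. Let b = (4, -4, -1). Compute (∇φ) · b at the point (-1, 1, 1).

54

∂φ/∂x = 0
∂φ/∂y = -12*y
∂φ/∂z = -6
∇φ at (-1, 1, 1) = (0, -12, -6)
∇φ · b = (0)(4) + (-12)(-4) + (-6)(-1) = 54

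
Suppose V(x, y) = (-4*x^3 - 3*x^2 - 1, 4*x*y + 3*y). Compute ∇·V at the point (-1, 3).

-7

∂V₁/∂x = -12*x^2 - 6*x
∂V₂/∂y = 4*x + 3
∇·V = -12*x^2 - 2*x + 3
At (-1, 3): -7.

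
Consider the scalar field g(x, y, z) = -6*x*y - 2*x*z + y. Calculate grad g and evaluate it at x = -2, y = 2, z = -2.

(-8, 13, 4)

∂g/∂x = -6*y - 2*z
∂g/∂y = -6*x + 1
∂g/∂z = -2*x
∇g = (-6*y - 2*z, -6*x + 1, -2*x)
At (-2, 2, -2): (-8, 13, 4).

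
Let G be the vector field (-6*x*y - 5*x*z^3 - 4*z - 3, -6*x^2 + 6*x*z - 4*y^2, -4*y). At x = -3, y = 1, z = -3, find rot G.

(∇×G)₁ = ∂G₃/∂y − ∂G₂/∂z = -6*x - 4
(∇×G)₂ = ∂G₁/∂z − ∂G₃/∂x = -15*x*z^2 - 4
(∇×G)₃ = ∂G₂/∂x − ∂G₁/∂y = -6*x + 6*z
∇×G = (-6*x - 4, -15*x*z^2 - 4, -6*x + 6*z)
At (-3, 1, -3): (14, 401, 0).

(14, 401, 0)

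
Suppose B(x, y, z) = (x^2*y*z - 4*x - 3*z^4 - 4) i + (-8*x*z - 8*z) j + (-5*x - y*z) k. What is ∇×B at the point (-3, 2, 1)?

(-17, 11, -17)

(∇×B)₁ = ∂B₃/∂y − ∂B₂/∂z = 8*x - z + 8
(∇×B)₂ = ∂B₁/∂z − ∂B₃/∂x = x^2*y - 12*z^3 + 5
(∇×B)₃ = ∂B₂/∂x − ∂B₁/∂y = -x^2*z - 8*z
∇×B = (8*x - z + 8, x^2*y - 12*z^3 + 5, -x^2*z - 8*z)
At (-3, 2, 1): (-17, 11, -17).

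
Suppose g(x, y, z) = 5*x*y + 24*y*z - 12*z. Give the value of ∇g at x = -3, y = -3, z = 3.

∂g/∂x = 5*y
∂g/∂y = 5*x + 24*z
∂g/∂z = 24*y - 12
∇g = (5*y, 5*x + 24*z, 24*y - 12)
At (-3, -3, 3): (-15, 57, -84).

(-15, 57, -84)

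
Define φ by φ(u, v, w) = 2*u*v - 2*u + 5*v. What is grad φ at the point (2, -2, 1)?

∂φ/∂u = 2*v - 2
∂φ/∂v = 2*u + 5
∂φ/∂w = 0
∇φ = (2*v - 2, 2*u + 5, 0)
At (2, -2, 1): (-6, 9, 0).

(-6, 9, 0)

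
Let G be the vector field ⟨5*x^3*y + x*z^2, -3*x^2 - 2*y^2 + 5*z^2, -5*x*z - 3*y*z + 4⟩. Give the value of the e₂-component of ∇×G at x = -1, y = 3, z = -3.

-9

(∇×G)_2 = ∂G₁/∂z − ∂G₃/∂x
= 2*x*z − (-5*z)
= 2*x*z + 5*z
At (-1, 3, -3): -9.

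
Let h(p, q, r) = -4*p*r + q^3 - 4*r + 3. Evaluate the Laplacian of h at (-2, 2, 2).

12

∂²h/∂p² = 0
∂²h/∂q² = 6*q
∂²h/∂r² = 0
∇²h = 6*q
At (-2, 2, 2): 12.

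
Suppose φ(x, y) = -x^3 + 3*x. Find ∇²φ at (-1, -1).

∂²φ/∂x² = -6*x
∂²φ/∂y² = 0
∇²φ = -6*x
At (-1, -1): 6.

6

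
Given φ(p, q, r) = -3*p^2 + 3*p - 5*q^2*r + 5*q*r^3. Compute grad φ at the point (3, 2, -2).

∂φ/∂p = -6*p + 3
∂φ/∂q = -10*q*r + 5*r^3
∂φ/∂r = -5*q^2 + 15*q*r^2
∇φ = (-6*p + 3, -10*q*r + 5*r^3, -5*q^2 + 15*q*r^2)
At (3, 2, -2): (-15, 0, 100).

(-15, 0, 100)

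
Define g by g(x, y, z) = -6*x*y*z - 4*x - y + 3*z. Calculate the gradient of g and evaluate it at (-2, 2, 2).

(-28, 23, 27)

∂g/∂x = -6*y*z - 4
∂g/∂y = -6*x*z - 1
∂g/∂z = -6*x*y + 3
∇g = (-6*y*z - 4, -6*x*z - 1, -6*x*y + 3)
At (-2, 2, 2): (-28, 23, 27).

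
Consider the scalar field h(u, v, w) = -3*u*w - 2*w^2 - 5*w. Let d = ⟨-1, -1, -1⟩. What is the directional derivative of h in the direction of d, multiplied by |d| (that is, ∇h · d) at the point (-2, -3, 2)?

13

∂h/∂u = -3*w
∂h/∂v = 0
∂h/∂w = -3*u - 4*w - 5
∇h at (-2, -3, 2) = (-6, 0, -7)
∇h · d = (-6)(-1) + (0)(-1) + (-7)(-1) = 13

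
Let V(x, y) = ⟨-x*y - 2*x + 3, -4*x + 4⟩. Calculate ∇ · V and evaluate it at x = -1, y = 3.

-5

∂V₁/∂x = -y - 2
∂V₂/∂y = 0
∇·V = -y - 2
At (-1, 3): -5.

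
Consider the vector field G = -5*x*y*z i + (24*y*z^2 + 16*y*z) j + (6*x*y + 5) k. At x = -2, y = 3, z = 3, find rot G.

(-492, 12, -30)

(∇×G)₁ = ∂G₃/∂y − ∂G₂/∂z = 6*x - 48*y*z - 16*y
(∇×G)₂ = ∂G₁/∂z − ∂G₃/∂x = -5*x*y - 6*y
(∇×G)₃ = ∂G₂/∂x − ∂G₁/∂y = 5*x*z
∇×G = (6*x - 48*y*z - 16*y, -5*x*y - 6*y, 5*x*z)
At (-2, 3, 3): (-492, 12, -30).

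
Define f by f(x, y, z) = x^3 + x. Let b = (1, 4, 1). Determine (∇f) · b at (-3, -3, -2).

28

∂f/∂x = 3*x^2 + 1
∂f/∂y = 0
∂f/∂z = 0
∇f at (-3, -3, -2) = (28, 0, 0)
∇f · b = (28)(1) + (0)(4) + (0)(1) = 28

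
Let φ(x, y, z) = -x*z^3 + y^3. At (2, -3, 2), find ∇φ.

∂φ/∂x = -z^3
∂φ/∂y = 3*y^2
∂φ/∂z = -3*x*z^2
∇φ = (-z^3, 3*y^2, -3*x*z^2)
At (2, -3, 2): (-8, 27, -24).

(-8, 27, -24)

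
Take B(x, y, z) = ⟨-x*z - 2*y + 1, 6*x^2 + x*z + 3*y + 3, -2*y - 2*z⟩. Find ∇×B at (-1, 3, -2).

(∇×B)₁ = ∂B₃/∂y − ∂B₂/∂z = -x - 2
(∇×B)₂ = ∂B₁/∂z − ∂B₃/∂x = -x
(∇×B)₃ = ∂B₂/∂x − ∂B₁/∂y = 12*x + z + 2
∇×B = (-x - 2, -x, 12*x + z + 2)
At (-1, 3, -2): (-1, 1, -12).

(-1, 1, -12)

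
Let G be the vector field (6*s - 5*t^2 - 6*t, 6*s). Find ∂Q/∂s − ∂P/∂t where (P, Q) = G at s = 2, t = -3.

∂G₂/∂s = 6
∂G₁/∂t = -10*t - 6
Scalar curl = 10*t + 12
At (2, -3): -18.

-18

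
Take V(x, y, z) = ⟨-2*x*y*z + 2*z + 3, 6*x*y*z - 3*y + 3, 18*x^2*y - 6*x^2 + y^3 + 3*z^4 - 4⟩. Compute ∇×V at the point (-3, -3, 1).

(135, -376, -24)

(∇×V)₁ = ∂V₃/∂y − ∂V₂/∂z = 18*x^2 - 6*x*y + 3*y^2
(∇×V)₂ = ∂V₁/∂z − ∂V₃/∂x = -38*x*y + 12*x + 2
(∇×V)₃ = ∂V₂/∂x − ∂V₁/∂y = 2*x*z + 6*y*z
∇×V = (18*x^2 - 6*x*y + 3*y^2, -38*x*y + 12*x + 2, 2*x*z + 6*y*z)
At (-3, -3, 1): (135, -376, -24).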